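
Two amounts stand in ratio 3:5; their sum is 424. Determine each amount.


Let A = 3k, B = 5k.
3k + 5k = 424
8k = 424 → k = 424/8 = 53
A = 3×53 = 159, B = 5×53 = 265
= A = 159, B = 265

A = 159, B = 265


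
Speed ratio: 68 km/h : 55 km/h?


Ratio = 68:55
GCD = 1
Simplified = 68:55
Time ratio (same distance) = 55:68
Speed ratio = 68:55

68:55


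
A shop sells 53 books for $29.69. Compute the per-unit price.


Unit rate = total / quantity
= 29.69 / 53
= $0.56 per unit

$0.56 per unit


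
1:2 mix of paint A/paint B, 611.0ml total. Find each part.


Total parts = 1 + 2 = 3
paint A: 611.0 × 1/3 = 203.7ml
paint B: 611.0 × 2/3 = 407.3ml
= 203.7ml and 407.3ml

203.7ml and 407.3ml


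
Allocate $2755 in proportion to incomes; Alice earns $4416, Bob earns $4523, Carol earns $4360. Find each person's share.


Total income = 4416 + 4523 + 4360 = $13299
Alice: $2755 × 4416/13299 = $914.81
Bob: $2755 × 4523/13299 = $936.98
Carol: $2755 × 4360/13299 = $903.21
= Alice: $914.81, Bob: $936.98, Carol: $903.21

Alice: $914.81, Bob: $936.98, Carol: $903.21


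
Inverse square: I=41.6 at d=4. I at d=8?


I₁d₁² = I₂d₂²
I₂ = I₁ × (d₁/d₂)²
= 41.6 × (4/8)²
= 41.6 × 16/64
= 665.6/64
= 10.4000

10.4000


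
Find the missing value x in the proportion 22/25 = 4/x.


Cross multiply: 22 × x = 25 × 4
22x = 100
x = 100 / 22
= 4.55

4.55


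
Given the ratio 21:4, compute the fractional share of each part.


Total parts = 21 + 4 = 25
First part: 21/25 = 21/25
Second part: 4/25 = 4/25
= 21/25 and 4/25

21/25 and 4/25


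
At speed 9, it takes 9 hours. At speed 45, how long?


Inverse proportion: x × y = constant
k = 9 × 9 = 81
y₂ = k / 45 = 81 / 45
= 1.80

1.80


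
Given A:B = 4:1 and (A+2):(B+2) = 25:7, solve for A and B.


Let A = 4k, B = 1k.
(4k + 2) / (1k + 2) = 25/7
Cross-multiply: 7(4k + 2) = 25(1k + 2)
28k + 14 = 25k + 50
28k - 25k = 50 - 14
3k = 36
k = 36/3 = 12
A = 4×12 = 48, B = 1×12 = 12
= A = 48, B = 12

A = 48, B = 12


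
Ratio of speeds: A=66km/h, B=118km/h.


Ratio = 66:118
GCD = 2
Simplified = 33:59
Time ratio (same distance) = 59:33
Speed ratio = 33:59

33:59


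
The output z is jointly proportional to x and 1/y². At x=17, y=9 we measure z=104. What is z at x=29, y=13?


z = k·x/y²
Solve for k using the known point: k = z·y²/x = 104×81/17 = 8424/17 ≈ 495.5294
Now evaluate at x=29, y=13:
z = k × 29 / 169 = (8424 × 29) / (17 × 169) = 244296/2873
≈ 85.0317

85.0317


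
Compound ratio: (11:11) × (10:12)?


Compound ratio = (11×10) : (11×12)
= 110:132
GCD = 22
= 5:6

5:6


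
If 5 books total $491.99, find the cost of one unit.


Unit rate = total / quantity
= 491.99 / 5
= $98.40 per unit

$98.40 per unit


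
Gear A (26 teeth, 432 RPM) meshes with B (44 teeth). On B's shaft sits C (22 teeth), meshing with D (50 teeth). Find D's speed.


Stage 1: RPM_B = RPM_A × t_A/t_B = 432 × 26/44 = 11232/44 ≈ 255.27
B and C share a shaft → RPM_C = RPM_B
Stage 2: RPM_D = RPM_C × t_C/t_D = RPM_A × (t_A×t_C)/(t_B×t_D)
Overall ratio = (26×22)/(44×50) = 572/2200
RPM_D = 432 × 572/2200 = 247104/2200
= 112.32 RPM

112.32 RPM


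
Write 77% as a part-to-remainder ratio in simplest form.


77% means 77 parts out of 100; remainder = 23
Part : remainder = 77:23
GCD = 1
= 77:23

77:23


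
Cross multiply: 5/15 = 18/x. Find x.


Cross multiply: 5 × x = 15 × 18
5x = 270
x = 270 / 5
= 54.00

54.00


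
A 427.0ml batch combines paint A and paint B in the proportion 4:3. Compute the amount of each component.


Total parts = 4 + 3 = 7
paint A: 427.0 × 4/7 = 244.0ml
paint B: 427.0 × 3/7 = 183.0ml
= 244.0ml and 183.0ml

244.0ml and 183.0ml


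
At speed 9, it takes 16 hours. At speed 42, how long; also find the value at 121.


Inverse proportion: x × y = constant
k = 9 × 16 = 144
At x=42: k/42 = 3.43
At x=121: k/121 = 1.19
= 3.43 and 1.19

3.43 and 1.19


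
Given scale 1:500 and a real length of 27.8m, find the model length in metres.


Model size = real / scale
= 27.8 / 500
= 0.0556 m

0.0556 m


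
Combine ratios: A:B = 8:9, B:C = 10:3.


Match B: multiply A:B by 10 → 80:90
Multiply B:C by 9 → 90:27
Combined: 80:90:27
GCD = 1
= 80:90:27

80:90:27


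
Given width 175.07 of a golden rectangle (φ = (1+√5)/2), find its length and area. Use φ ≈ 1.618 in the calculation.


φ = (1 + √5) / 2 ≈ 1.618
Length = width × φ = 175.07 × 1.618 = 283.26326
≈ 283.26
Area = width × length = 175.07 × 283.26326 = 49590.8989282 ≈ 49590.90
= Length: 283.26, Area: 49590.90

Length: 283.26, Area: 49590.90


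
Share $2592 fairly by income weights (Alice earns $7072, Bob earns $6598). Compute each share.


Total income = 7072 + 6598 = $13670
Alice: $2592 × 7072/13670 = $1340.94
Bob: $2592 × 6598/13670 = $1251.06
= Alice: $1340.94, Bob: $1251.06

Alice: $1340.94, Bob: $1251.06


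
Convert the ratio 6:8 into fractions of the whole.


Total parts = 6 + 8 = 14
First part: 6/14 = 3/7
Second part: 8/14 = 4/7
= 3/7 and 4/7

3/7 and 4/7


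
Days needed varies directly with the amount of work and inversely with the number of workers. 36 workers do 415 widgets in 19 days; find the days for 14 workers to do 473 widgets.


Days ∝ work / workers, so d₂ = d₁ × (m₁/m₂) × (w₂/w₁)
Workers factor (inverse): 36/14 ≈ 2.5714
Work factor (direct): 473/415 ≈ 1.1398
d₂ = 19 × 36/14 × 473/415 = (19 × 36 × 473) / (14 × 415) = 323532/5810
≈ 55.69 days

55.69 days


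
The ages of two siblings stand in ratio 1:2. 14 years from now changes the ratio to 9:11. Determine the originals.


Let A = 1k, B = 2k.
(1k + 14) / (2k + 14) = 9/11
Cross-multiply: 11(1k + 14) = 9(2k + 14)
11k + 154 = 18k + 126
11k - 18k = 126 - 154
-7k = -28
k = -28/-7 = 4
A = 1×4 = 4, B = 2×4 = 8
= A = 4, B = 8

A = 4, B = 8


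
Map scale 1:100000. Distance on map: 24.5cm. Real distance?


Real distance = map distance × scale
= 24.5cm × 100000
= 2450000 cm = 24500.0 m
= 24.500 km

24.500 km


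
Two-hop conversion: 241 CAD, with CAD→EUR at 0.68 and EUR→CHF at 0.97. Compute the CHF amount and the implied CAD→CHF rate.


Step 1: 241 CAD × 0.68 = 163.88 EUR
Step 2: 163.88 EUR × 0.97 = 158.96 CHF
Implied rate CAD→CHF = 0.68 × 0.97 = 0.6596
= 158.96 CHF; implied rate 0.6596 CHF/CAD

158.96 CHF; implied rate 0.6596 CHF/CAD


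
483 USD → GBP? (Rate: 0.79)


Amount × rate = 483 × 0.79
= 381.57 GBP

381.57 GBP


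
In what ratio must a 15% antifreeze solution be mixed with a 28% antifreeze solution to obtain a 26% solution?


Let x parts of 15% mix with y parts of 28%.
15x + 28y = 26(x + y)
15x + 28y = 26x + 26y
x(15 - 26) = y(26 - 28)
x/y = (28 - 26)/(26 - 15) = 2/11
Simplify: 2:11
= 2:11

2:11


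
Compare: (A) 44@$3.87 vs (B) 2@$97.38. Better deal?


Deal A: $3.87/44 = $0.0880/unit
Deal B: $97.38/2 = $48.6900/unit
A is cheaper per unit
= Deal A

Deal A


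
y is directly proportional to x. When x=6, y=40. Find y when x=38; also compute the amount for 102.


Direct proportion: y/x = constant
k = 40/6 ≈ 6.6667
y at x=38: k × 38 = 40 × 38 / 6 = 1520/6 ≈ 253.33
y at x=102: k × 102 = 40 × 102 / 6 = 4080/6 = 680.00
= 253.33 and 680.00

253.33 and 680.00


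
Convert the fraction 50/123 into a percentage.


Percentage = (part / whole) × 100
= (50 / 123) × 100
≈ 40.65%

40.65%


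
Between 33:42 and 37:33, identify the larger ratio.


33/42 = 0.7857
37/33 = 1.1212
0.7857 < 1.1212, so 33:42 is less
= 37:33

37:33


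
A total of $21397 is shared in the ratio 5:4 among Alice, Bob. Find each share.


Total parts = 5 + 4 = 9
Alice: 21397 × 5/9 = 11887.22
Bob: 21397 × 4/9 = 9509.78
= Alice: $11887.22, Bob: $9509.78

Alice: $11887.22, Bob: $9509.78


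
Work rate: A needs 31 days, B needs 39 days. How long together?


Rate of A = 1/31 per day
Rate of B = 1/39 per day
Combined rate = 1/31 + 1/39 = 70/1209 ≈ 0.0579 per day
Days = 1 / combined rate = 1209/70
≈ 17.27 days

17.27 days


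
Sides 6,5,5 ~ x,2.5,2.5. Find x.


Scale factor = 2.5/5 = 0.5
Missing side = 6 × 0.5
= 3.0

3.0


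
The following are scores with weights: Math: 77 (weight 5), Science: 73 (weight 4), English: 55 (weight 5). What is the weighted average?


Numerator = 77×5 + 73×4 + 55×5
= 385 + 292 + 275
= 952
Total weight = 14
Weighted avg = 952/14
= 68.00

68.00


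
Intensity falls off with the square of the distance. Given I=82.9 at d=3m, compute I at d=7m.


I₁d₁² = I₂d₂²
I₂ = I₁ × (d₁/d₂)²
= 82.9 × (3/7)²
= 82.9 × 9/49
= 746.1/49
≈ 15.2265

15.2265


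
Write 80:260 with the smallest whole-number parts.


GCD(80, 260) = 20
80/20 : 260/20
= 4:13

4:13


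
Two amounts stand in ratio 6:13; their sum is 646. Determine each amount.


Let A = 6k, B = 13k.
6k + 13k = 646
19k = 646 → k = 646/19 = 34
A = 6×34 = 204, B = 13×34 = 442
= A = 204, B = 442

A = 204, B = 442


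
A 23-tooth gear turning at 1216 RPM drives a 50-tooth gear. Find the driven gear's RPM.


Gear ratio = 23:50 = 23:50
RPM_B = RPM_A × (teeth_A / teeth_B)
= 1216 × (23/50)
= 559.4 RPM

559.4 RPM


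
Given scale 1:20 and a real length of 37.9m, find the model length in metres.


Model size = real / scale
= 37.9 / 20
= 1.8950 m

1.8950 m


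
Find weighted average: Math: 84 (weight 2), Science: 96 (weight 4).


Numerator = 84×2 + 96×4
= 168 + 384
= 552
Total weight = 6
Weighted avg = 552/6
= 92.00

92.00


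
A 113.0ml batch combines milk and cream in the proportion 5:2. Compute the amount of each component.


Total parts = 5 + 2 = 7
milk: 113.0 × 5/7 = 80.7ml
cream: 113.0 × 2/7 = 32.3ml
= 80.7ml and 32.3ml

80.7ml and 32.3ml


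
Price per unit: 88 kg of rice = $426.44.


Unit rate = total / quantity
= 426.44 / 88
= $4.85 per unit

$4.85 per unit


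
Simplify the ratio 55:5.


GCD(55, 5) = 5
55/5 : 5/5
= 11:1

11:1


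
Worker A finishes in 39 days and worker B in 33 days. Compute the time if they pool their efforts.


Rate of A = 1/39 per day
Rate of B = 1/33 per day
Combined rate = 1/39 + 1/33 = 72/1287 ≈ 0.0559 per day
Days = 1 / combined rate = 1287/72
≈ 17.88 days

17.88 days


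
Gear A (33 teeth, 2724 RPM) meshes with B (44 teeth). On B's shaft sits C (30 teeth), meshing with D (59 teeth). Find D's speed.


Stage 1: RPM_B = RPM_A × t_A/t_B = 2724 × 33/44 = 89892/44 = 2043.00
B and C share a shaft → RPM_C = RPM_B
Stage 2: RPM_D = RPM_C × t_C/t_D = RPM_A × (t_A×t_C)/(t_B×t_D)
Overall ratio = (33×30)/(44×59) = 990/2596
RPM_D = 2724 × 990/2596 = 2696760/2596
≈ 1038.81 RPM

1038.81 RPM


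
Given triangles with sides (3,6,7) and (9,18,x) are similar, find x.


Scale factor = 9/3 = 3
Missing side = 7 × 3
= 21.0

21.0


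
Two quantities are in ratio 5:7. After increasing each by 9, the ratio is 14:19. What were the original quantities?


Let A = 5k, B = 7k.
(5k + 9) / (7k + 9) = 14/19
Cross-multiply: 19(5k + 9) = 14(7k + 9)
95k + 171 = 98k + 126
95k - 98k = 126 - 171
-3k = -45
k = -45/-3 = 15
A = 5×15 = 75, B = 7×15 = 105
= A = 75, B = 105

A = 75, B = 105


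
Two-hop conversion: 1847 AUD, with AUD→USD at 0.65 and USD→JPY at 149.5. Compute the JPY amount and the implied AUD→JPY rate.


Step 1: 1847 AUD × 0.65 = 1200.55 USD
Step 2: 1200.55 USD × 149.5 = 179482.23 JPY
Implied rate AUD→JPY = 0.65 × 149.5 = 97.1750
= 179482.23 JPY; implied rate 97.1750 JPY/AUD

179482.23 JPY; implied rate 97.1750 JPY/AUD


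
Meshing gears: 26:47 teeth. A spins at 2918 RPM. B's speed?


Gear ratio = 26:47 = 26:47
RPM_B = RPM_A × (teeth_A / teeth_B)
= 2918 × (26/47)
= 1614.2 RPM

1614.2 RPM


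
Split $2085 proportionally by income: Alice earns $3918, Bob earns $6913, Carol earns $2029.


Total income = 3918 + 6913 + 2029 = $12860
Alice: $2085 × 3918/12860 = $635.23
Bob: $2085 × 6913/12860 = $1120.81
Carol: $2085 × 2029/12860 = $328.96
= Alice: $635.23, Bob: $1120.81, Carol: $328.96

Alice: $635.23, Bob: $1120.81, Carol: $328.96


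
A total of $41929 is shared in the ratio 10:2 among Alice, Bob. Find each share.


Total parts = 10 + 2 = 12
Alice: 41929 × 10/12 = 34940.83
Bob: 41929 × 2/12 = 6988.17
= Alice: $34940.83, Bob: $6988.17

Alice: $34940.83, Bob: $6988.17


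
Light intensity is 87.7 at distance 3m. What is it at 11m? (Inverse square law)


I₁d₁² = I₂d₂²
I₂ = I₁ × (d₁/d₂)²
= 87.7 × (3/11)²
= 87.7 × 9/121
= 789.3/121
≈ 6.5231

6.5231


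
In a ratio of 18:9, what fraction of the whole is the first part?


Total parts = 18 + 9 = 27
First part: 18/27 = 2/3
= 2/3

2/3


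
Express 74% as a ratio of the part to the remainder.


74% means 74 parts out of 100; remainder = 26
Part : remainder = 74:26
GCD = 2
= 37:13

37:13


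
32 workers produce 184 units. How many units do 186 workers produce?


Direct proportion: y/x = constant
k = 184/32 = 5.7500
y₂ = k × 186 = 184 × 186 / 32 = 34224/32
= 1069.50

1069.50


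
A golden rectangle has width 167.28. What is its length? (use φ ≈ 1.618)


φ = (1 + √5) / 2 ≈ 1.618
Length = width × φ = 167.28 × 1.618 = 270.65904
≈ 270.66

270.66


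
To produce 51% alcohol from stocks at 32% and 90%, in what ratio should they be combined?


Let x parts of 32% mix with y parts of 90%.
32x + 90y = 51(x + y)
32x + 90y = 51x + 51y
x(32 - 51) = y(51 - 90)
x/y = (90 - 51)/(51 - 32) = 39/19
Simplify: 39:19
= 39:19

39:19


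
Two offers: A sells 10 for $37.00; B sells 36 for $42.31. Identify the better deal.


Deal A: $37.00/10 = $3.7000/unit
Deal B: $42.31/36 = $1.1753/unit
B is cheaper per unit
= Deal B

Deal B


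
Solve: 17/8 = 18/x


Cross multiply: 17 × x = 8 × 18
17x = 144
x = 144 / 17
= 8.47

8.47


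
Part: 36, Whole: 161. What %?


Percentage = (part / whole) × 100
= (36 / 161) × 100
≈ 22.36%

22.36%


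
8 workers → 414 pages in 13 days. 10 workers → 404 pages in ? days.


Days ∝ work / workers, so d₂ = d₁ × (m₁/m₂) × (w₂/w₁)
Workers factor (inverse): 8/10 = 0.8000
Work factor (direct): 404/414 ≈ 0.9758
d₂ = 13 × 8/10 × 404/414 = (13 × 8 × 404) / (10 × 414) = 42016/4140
≈ 10.15 days

10.15 days


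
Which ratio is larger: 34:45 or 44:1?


34/45 = 0.7556
44/1 = 44.0000
0.7556 < 44.0000, so 34:45 is less
= 44:1

44:1


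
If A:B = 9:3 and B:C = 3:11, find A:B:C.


Match B: multiply A:B by 3 → 27:9
Multiply B:C by 3 → 9:33
Combined: 27:9:33
GCD = 3
= 9:3:11

9:3:11


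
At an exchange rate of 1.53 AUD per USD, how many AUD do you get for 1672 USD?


Amount × rate = 1672 × 1.53
= 2558.16 AUD

2558.16 AUD


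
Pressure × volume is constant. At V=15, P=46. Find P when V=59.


Inverse proportion: x × y = constant
k = 15 × 46 = 690
y₂ = k / 59 = 690 / 59
= 11.69

11.69


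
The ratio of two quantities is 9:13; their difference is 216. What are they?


Let A = 9k, B = 13k.
13k - 9k = 216
4k = 216 → k = 216/4 = 54
A = 9×54 = 486, B = 13×54 = 702
= A = 486, B = 702

A = 486, B = 702


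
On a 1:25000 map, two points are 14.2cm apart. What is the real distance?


Real distance = map distance × scale
= 14.2cm × 25000
= 355000 cm = 3550.0 m
= 3.550 km

3.550 km


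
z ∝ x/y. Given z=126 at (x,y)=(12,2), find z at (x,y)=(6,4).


z = k·x/y
Solve for k using the known point: k = z·y/x = 126×2/12 = 252/12 = 21.0000
Now evaluate at x=6, y=4:
z = k × 6 / 4 = (252 × 6) / (12 × 4) = 1512/48
= 31.5000

31.5000


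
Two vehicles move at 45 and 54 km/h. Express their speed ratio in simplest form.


Ratio = 45:54
GCD = 9
Simplified = 5:6
Time ratio (same distance) = 6:5
Speed ratio = 5:6

5:6


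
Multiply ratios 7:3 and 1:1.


Compound ratio = (7×1) : (3×1)
= 7:3
GCD = 1
= 7:3

7:3


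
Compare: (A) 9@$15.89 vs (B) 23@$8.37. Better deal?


Deal A: $15.89/9 = $1.7656/unit
Deal B: $8.37/23 = $0.3639/unit
B is cheaper per unit
= Deal B

Deal B


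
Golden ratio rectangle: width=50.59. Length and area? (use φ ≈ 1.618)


φ = (1 + √5) / 2 ≈ 1.618
Length = width × φ = 50.59 × 1.618 = 81.85462
≈ 81.85
Area = width × length = 50.59 × 81.85462 = 4141.0252258 ≈ 4141.03
= Length: 81.85, Area: 4141.03

Length: 81.85, Area: 4141.03


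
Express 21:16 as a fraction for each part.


Total parts = 21 + 16 = 37
First part: 21/37 = 21/37
Second part: 16/37 = 16/37
= 21/37 and 16/37

21/37 and 16/37


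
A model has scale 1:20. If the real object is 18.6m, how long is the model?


Model size = real / scale
= 18.6 / 20
= 0.9300 m

0.9300 m


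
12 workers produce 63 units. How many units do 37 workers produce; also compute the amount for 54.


Direct proportion: y/x = constant
k = 63/12 = 5.2500
y at x=37: k × 37 = 63 × 37 / 12 = 2331/12 = 194.25
y at x=54: k × 54 = 63 × 54 / 12 = 3402/12 = 283.50
= 194.25 and 283.50

194.25 and 283.50


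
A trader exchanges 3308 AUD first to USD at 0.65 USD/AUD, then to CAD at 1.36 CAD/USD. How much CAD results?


Step 1: 3308 AUD × 0.65 = 2150.20 USD
Step 2: 2150.20 USD × 1.36 = 2924.27 CAD
Implied rate AUD→CAD = 0.65 × 1.36 = 0.8840
= 2924.27 CAD

2924.27 CAD


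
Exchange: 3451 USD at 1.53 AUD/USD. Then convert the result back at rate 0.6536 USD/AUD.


Amount × rate = 3451 × 1.53 = 5280.03 AUD
Round-trip: 5280.03 × 0.6536 = 3451.03 USD
= 5280.03 AUD, then 3451.03 USD

5280.03 AUD, then 3451.03 USD


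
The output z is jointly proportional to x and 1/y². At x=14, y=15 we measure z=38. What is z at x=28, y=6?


z = k·x/y²
Solve for k using the known point: k = z·y²/x = 38×225/14 = 8550/14 ≈ 610.7143
Now evaluate at x=28, y=6:
z = k × 28 / 36 = (8550 × 28) / (14 × 36) = 239400/504
= 475.0000

475.0000


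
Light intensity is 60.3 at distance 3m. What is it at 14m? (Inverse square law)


I₁d₁² = I₂d₂²
I₂ = I₁ × (d₁/d₂)²
= 60.3 × (3/14)²
= 60.3 × 9/196
= 542.7/196
≈ 2.7689

2.7689


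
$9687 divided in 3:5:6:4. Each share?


Total parts = 3 + 5 + 6 + 4 = 18
Part 1: 9687 × 3/18 = 1614.50
Part 2: 9687 × 5/18 = 2690.83
Part 3: 9687 × 6/18 = 3229.00
Part 4: 9687 × 4/18 = 2152.67
= Part 1: $1614.50, Part 2: $2690.83, Part 3: $3229.00, Part 4: $2152.67

Part 1: $1614.50, Part 2: $2690.83, Part 3: $3229.00, Part 4: $2152.67


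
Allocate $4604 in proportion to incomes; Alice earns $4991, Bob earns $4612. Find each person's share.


Total income = 4991 + 4612 = $9603
Alice: $4604 × 4991/9603 = $2392.85
Bob: $4604 × 4612/9603 = $2211.15
= Alice: $2392.85, Bob: $2211.15

Alice: $2392.85, Bob: $2211.15


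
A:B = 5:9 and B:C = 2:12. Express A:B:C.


Match B: multiply A:B by 2 → 10:18
Multiply B:C by 9 → 18:108
Combined: 10:18:108
GCD = 2
= 5:9:54

5:9:54


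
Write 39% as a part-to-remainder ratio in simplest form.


39% means 39 parts out of 100; remainder = 61
Part : remainder = 39:61
GCD = 1
= 39:61

39:61


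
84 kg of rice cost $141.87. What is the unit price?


Unit rate = total / quantity
= 141.87 / 84
= $1.69 per unit

$1.69 per unit


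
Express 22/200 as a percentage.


Percentage = (part / whole) × 100
= (22 / 200) × 100
= 11.00%

11.00%


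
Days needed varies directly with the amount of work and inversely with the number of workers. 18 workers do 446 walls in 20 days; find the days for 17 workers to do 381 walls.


Days ∝ work / workers, so d₂ = d₁ × (m₁/m₂) × (w₂/w₁)
Workers factor (inverse): 18/17 ≈ 1.0588
Work factor (direct): 381/446 ≈ 0.8543
d₂ = 20 × 18/17 × 381/446 = (20 × 18 × 381) / (17 × 446) = 137160/7582
≈ 18.09 days

18.09 days


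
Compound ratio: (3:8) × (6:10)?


Compound ratio = (3×6) : (8×10)
= 18:80
GCD = 2
= 9:40

9:40


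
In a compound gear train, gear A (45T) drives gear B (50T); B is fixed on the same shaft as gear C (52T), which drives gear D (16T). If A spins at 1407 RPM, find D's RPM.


Stage 1: RPM_B = RPM_A × t_A/t_B = 1407 × 45/50 = 63315/50 = 1266.30
B and C share a shaft → RPM_C = RPM_B
Stage 2: RPM_D = RPM_C × t_C/t_D = RPM_A × (t_A×t_C)/(t_B×t_D)
Overall ratio = (45×52)/(50×16) = 2340/800
RPM_D = 1407 × 2340/800 = 3292380/800
≈ 4115.48 RPM

4115.48 RPM


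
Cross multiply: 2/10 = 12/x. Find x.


Cross multiply: 2 × x = 10 × 12
2x = 120
x = 120 / 2
= 60.00

60.00


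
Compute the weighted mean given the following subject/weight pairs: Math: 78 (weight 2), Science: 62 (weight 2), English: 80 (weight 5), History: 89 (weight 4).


Numerator = 78×2 + 62×2 + 80×5 + 89×4
= 156 + 124 + 400 + 356
= 1036
Total weight = 13
Weighted avg = 1036/13
= 79.69

79.69


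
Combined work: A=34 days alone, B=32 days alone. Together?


Rate of A = 1/34 per day
Rate of B = 1/32 per day
Combined rate = 1/34 + 1/32 = 66/1088 ≈ 0.0607 per day
Days = 1 / combined rate = 1088/66
≈ 16.48 days

16.48 days


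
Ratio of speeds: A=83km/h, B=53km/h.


Ratio = 83:53
GCD = 1
Simplified = 83:53
Time ratio (same distance) = 53:83
Speed ratio = 83:53

83:53


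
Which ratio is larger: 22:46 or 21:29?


22/46 = 0.4783
21/29 = 0.7241
0.4783 < 0.7241, so 22:46 is less
= 21:29

21:29


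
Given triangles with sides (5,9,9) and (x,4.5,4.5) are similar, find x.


Scale factor = 4.5/9 = 0.5
Missing side = 5 × 0.5
= 2.5

2.5


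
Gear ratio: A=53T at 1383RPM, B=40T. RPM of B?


Gear ratio = 53:40 = 53:40
RPM_B = RPM_A × (teeth_A / teeth_B)
= 1383 × (53/40)
= 1832.5 RPM

1832.5 RPM


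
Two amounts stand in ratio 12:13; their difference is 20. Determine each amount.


Let A = 12k, B = 13k.
13k - 12k = 20
1k = 20 → k = 20/1 = 20
A = 12×20 = 240, B = 13×20 = 260
= A = 240, B = 260

A = 240, B = 260


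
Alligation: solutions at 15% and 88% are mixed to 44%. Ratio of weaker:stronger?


Let x parts of 15% mix with y parts of 88%.
15x + 88y = 44(x + y)
15x + 88y = 44x + 44y
x(15 - 44) = y(44 - 88)
x/y = (88 - 44)/(44 - 15) = 44/29
Simplify: 44:29
= 44:29

44:29


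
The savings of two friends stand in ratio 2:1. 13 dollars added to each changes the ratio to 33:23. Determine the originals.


Let A = 2k, B = 1k.
(2k + 13) / (1k + 13) = 33/23
Cross-multiply: 23(2k + 13) = 33(1k + 13)
46k + 299 = 33k + 429
46k - 33k = 429 - 299
13k = 130
k = 130/13 = 10
A = 2×10 = 20, B = 1×10 = 10
= A = 20, B = 10

A = 20, B = 10


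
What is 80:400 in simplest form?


GCD(80, 400) = 80
80/80 : 400/80
= 1:5

1:5


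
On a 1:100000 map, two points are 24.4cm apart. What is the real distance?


Real distance = map distance × scale
= 24.4cm × 100000
= 2440000 cm = 24400.0 m
= 24.400 km

24.400 km


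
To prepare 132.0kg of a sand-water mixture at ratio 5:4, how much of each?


Total parts = 5 + 4 = 9
sand: 132.0 × 5/9 = 73.3kg
water: 132.0 × 4/9 = 58.7kg
= 73.3kg and 58.7kg

73.3kg and 58.7kg


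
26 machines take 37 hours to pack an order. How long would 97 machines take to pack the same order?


Inverse proportion: x × y = constant
k = 26 × 37 = 962
y₂ = k / 97 = 962 / 97
= 9.92

9.92


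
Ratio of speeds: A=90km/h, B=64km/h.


Ratio = 90:64
GCD = 2
Simplified = 45:32
Time ratio (same distance) = 32:45
Speed ratio = 45:32

45:32


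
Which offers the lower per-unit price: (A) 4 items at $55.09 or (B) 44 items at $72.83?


Deal A: $55.09/4 = $13.7725/unit
Deal B: $72.83/44 = $1.6552/unit
B is cheaper per unit
= Deal B

Deal B


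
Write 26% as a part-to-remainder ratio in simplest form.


26% means 26 parts out of 100; remainder = 74
Part : remainder = 26:74
GCD = 2
= 13:37

13:37


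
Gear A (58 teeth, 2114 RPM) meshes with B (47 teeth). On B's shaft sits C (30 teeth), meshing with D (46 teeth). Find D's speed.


Stage 1: RPM_B = RPM_A × t_A/t_B = 2114 × 58/47 = 122612/47 ≈ 2608.77
B and C share a shaft → RPM_C = RPM_B
Stage 2: RPM_D = RPM_C × t_C/t_D = RPM_A × (t_A×t_C)/(t_B×t_D)
Overall ratio = (58×30)/(47×46) = 1740/2162
RPM_D = 2114 × 1740/2162 = 3678360/2162
≈ 1701.37 RPM

1701.37 RPM


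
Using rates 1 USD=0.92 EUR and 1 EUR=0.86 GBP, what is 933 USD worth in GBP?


Step 1: 933 USD × 0.92 = 858.36 EUR
Step 2: 858.36 EUR × 0.86 = 738.19 GBP
Implied rate USD→GBP = 0.92 × 0.86 = 0.7912
= 738.19 GBP

738.19 GBP


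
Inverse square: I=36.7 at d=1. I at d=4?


I₁d₁² = I₂d₂²
I₂ = I₁ × (d₁/d₂)²
= 36.7 × (1/4)²
= 36.7 × 1/16
= 36.7/16
≈ 2.2938

2.2938


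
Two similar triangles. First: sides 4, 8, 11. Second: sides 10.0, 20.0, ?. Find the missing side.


Scale factor = 10.0/4 = 2.5
Missing side = 11 × 2.5
= 27.5

27.5


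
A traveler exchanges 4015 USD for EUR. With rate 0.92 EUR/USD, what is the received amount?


Amount × rate = 4015 × 0.92
= 3693.80 EUR

3693.80 EUR


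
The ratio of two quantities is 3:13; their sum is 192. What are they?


Let A = 3k, B = 13k.
3k + 13k = 192
16k = 192 → k = 192/16 = 12
A = 3×12 = 36, B = 13×12 = 156
= A = 36, B = 156

A = 36, B = 156


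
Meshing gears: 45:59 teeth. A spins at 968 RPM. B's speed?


Gear ratio = 45:59 = 45:59
RPM_B = RPM_A × (teeth_A / teeth_B)
= 968 × (45/59)
= 738.3 RPM

738.3 RPM


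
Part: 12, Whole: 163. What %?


Percentage = (part / whole) × 100
= (12 / 163) × 100
≈ 7.36%

7.36%


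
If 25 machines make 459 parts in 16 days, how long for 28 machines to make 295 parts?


Days ∝ work / workers, so d₂ = d₁ × (m₁/m₂) × (w₂/w₁)
Workers factor (inverse): 25/28 ≈ 0.8929
Work factor (direct): 295/459 ≈ 0.6427
d₂ = 16 × 25/28 × 295/459 = (16 × 25 × 295) / (28 × 459) = 118000/12852
≈ 9.18 days

9.18 days


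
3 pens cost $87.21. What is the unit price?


Unit rate = total / quantity
= 87.21 / 3
= $29.07 per unit

$29.07 per unit


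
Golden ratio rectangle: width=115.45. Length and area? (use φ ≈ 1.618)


φ = (1 + √5) / 2 ≈ 1.618
Length = width × φ = 115.45 × 1.618 = 186.7981
≈ 186.80
Area = width × length = 115.45 × 186.7981 = 21565.840645 ≈ 21565.84
= Length: 186.80, Area: 21565.84

Length: 186.80, Area: 21565.84


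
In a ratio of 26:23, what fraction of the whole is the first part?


Total parts = 26 + 23 = 49
First part: 26/49 = 26/49
= 26/49

26/49


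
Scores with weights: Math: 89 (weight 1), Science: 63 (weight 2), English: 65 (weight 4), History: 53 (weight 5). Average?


Numerator = 89×1 + 63×2 + 65×4 + 53×5
= 89 + 126 + 260 + 265
= 740
Total weight = 12
Weighted avg = 740/12
= 61.67

61.67


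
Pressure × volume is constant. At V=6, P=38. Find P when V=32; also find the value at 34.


Inverse proportion: x × y = constant
k = 6 × 38 = 228
At x=32: k/32 = 7.13
At x=34: k/34 = 6.71
= 7.13 and 6.71

7.13 and 6.71


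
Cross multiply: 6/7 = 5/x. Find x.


Cross multiply: 6 × x = 7 × 5
6x = 35
x = 35 / 6
= 5.83

5.83


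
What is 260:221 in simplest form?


GCD(260, 221) = 13
260/13 : 221/13
= 20:17

20:17


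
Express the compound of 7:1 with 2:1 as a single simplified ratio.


Compound ratio = (7×2) : (1×1)
= 14:1
GCD = 1
= 14:1

14:1


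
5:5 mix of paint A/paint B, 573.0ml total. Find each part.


Total parts = 5 + 5 = 10
paint A: 573.0 × 5/10 = 286.5ml
paint B: 573.0 × 5/10 = 286.5ml
= 286.5ml and 286.5ml

286.5ml and 286.5ml


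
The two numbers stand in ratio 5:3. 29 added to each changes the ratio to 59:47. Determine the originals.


Let A = 5k, B = 3k.
(5k + 29) / (3k + 29) = 59/47
Cross-multiply: 47(5k + 29) = 59(3k + 29)
235k + 1363 = 177k + 1711
235k - 177k = 1711 - 1363
58k = 348
k = 348/58 = 6
A = 5×6 = 30, B = 3×6 = 18
= A = 30, B = 18

A = 30, B = 18


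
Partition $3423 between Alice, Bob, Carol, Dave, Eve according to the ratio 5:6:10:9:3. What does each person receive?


Total parts = 5 + 6 + 10 + 9 + 3 = 33
Alice: 3423 × 5/33 = 518.64
Bob: 3423 × 6/33 = 622.36
Carol: 3423 × 10/33 = 1037.27
Dave: 3423 × 9/33 = 933.55
Eve: 3423 × 3/33 = 311.18
= Alice: $518.64, Bob: $622.36, Carol: $1037.27, Dave: $933.55, Eve: $311.18

Alice: $518.64, Bob: $622.36, Carol: $1037.27, Dave: $933.55, Eve: $311.18


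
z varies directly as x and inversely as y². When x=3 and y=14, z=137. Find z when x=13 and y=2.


z = k·x/y²
Solve for k using the known point: k = z·y²/x = 137×196/3 = 26852/3 ≈ 8950.6667
Now evaluate at x=13, y=2:
z = k × 13 / 4 = (26852 × 13) / (3 × 4) = 349076/12
≈ 29089.6667

29089.6667


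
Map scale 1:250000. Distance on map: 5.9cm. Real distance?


Real distance = map distance × scale
= 5.9cm × 250000
= 1475000 cm = 14750.0 m
= 14.750 km

14.750 km


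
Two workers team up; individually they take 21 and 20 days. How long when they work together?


Rate of A = 1/21 per day
Rate of B = 1/20 per day
Combined rate = 1/21 + 1/20 = 41/420 ≈ 0.0976 per day
Days = 1 / combined rate = 420/41
≈ 10.24 days

10.24 days


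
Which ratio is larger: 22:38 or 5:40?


22/38 = 0.5789
5/40 = 0.1250
0.5789 > 0.1250, so 22:38 is greater
= 22:38

22:38


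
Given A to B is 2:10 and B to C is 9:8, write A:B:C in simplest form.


Match B: multiply A:B by 9 → 18:90
Multiply B:C by 10 → 90:80
Combined: 18:90:80
GCD = 2
= 9:45:40

9:45:40


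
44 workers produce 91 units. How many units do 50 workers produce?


Direct proportion: y/x = constant
k = 91/44 ≈ 2.0682
y₂ = k × 50 = 91 × 50 / 44 = 4550/44
≈ 103.41

103.41


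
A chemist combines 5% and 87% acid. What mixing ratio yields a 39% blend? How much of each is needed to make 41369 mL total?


Let x parts of 5% mix with y parts of 87%.
5x + 87y = 39(x + y)
5x + 87y = 39x + 39y
x(5 - 39) = y(39 - 87)
x/y = (87 - 39)/(39 - 5) = 48/34
Simplify: 24:17
Total parts = 41; one part = 41369/41 = 1009.00 mL
5% solution: 24×1009.00 = 24216.00 mL
87% solution: 17×1009.00 = 17153.00 mL
= ratio 24:17; 24216.00 mL and 17153.00 mL

ratio 24:17; 24216.00 mL and 17153.00 mL


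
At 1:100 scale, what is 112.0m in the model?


Model size = real / scale
= 112.0 / 100
= 1.1200 m

1.1200 m


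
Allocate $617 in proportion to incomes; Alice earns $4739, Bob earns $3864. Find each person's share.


Total income = 4739 + 3864 = $8603
Alice: $617 × 4739/8603 = $339.88
Bob: $617 × 3864/8603 = $277.12
= Alice: $339.88, Bob: $277.12

Alice: $339.88, Bob: $277.12


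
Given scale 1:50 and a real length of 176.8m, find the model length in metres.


Model size = real / scale
= 176.8 / 50
= 3.5360 m

3.5360 m


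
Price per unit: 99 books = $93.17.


Unit rate = total / quantity
= 93.17 / 99
= $0.94 per unit

$0.94 per unit


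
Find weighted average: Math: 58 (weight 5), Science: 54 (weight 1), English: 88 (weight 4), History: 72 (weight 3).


Numerator = 58×5 + 54×1 + 88×4 + 72×3
= 290 + 54 + 352 + 216
= 912
Total weight = 13
Weighted avg = 912/13
= 70.15

70.15


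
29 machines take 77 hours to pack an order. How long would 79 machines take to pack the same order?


Inverse proportion: x × y = constant
k = 29 × 77 = 2233
y₂ = k / 79 = 2233 / 79
= 28.27

28.27


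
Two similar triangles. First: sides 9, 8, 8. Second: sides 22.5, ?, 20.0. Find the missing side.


Scale factor = 22.5/9 = 2.5
Missing side = 8 × 2.5
= 20.0

20.0


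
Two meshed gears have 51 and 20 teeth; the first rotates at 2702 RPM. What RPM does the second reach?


Gear ratio = 51:20 = 51:20
RPM_B = RPM_A × (teeth_A / teeth_B)
= 2702 × (51/20)
= 6890.1 RPM

6890.1 RPM


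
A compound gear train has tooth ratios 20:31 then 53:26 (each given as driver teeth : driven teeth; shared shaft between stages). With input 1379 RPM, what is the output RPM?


Stage 1: RPM_B = RPM_A × t_A/t_B = 1379 × 20/31 = 27580/31 ≈ 889.68
B and C share a shaft → RPM_C = RPM_B
Stage 2: RPM_D = RPM_C × t_C/t_D = RPM_A × (t_A×t_C)/(t_B×t_D)
Overall ratio = (20×53)/(31×26) = 1060/806
RPM_D = 1379 × 1060/806 = 1461740/806
≈ 1813.57 RPM

1813.57 RPM


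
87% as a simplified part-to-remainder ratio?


87% means 87 parts out of 100; remainder = 13
Part : remainder = 87:13
GCD = 1
= 87:13

87:13


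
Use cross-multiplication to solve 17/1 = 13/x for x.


Cross multiply: 17 × x = 1 × 13
17x = 13
x = 13 / 17
= 0.76

0.76


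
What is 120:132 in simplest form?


GCD(120, 132) = 12
120/12 : 132/12
= 10:11

10:11


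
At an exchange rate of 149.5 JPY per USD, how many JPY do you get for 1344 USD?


Amount × rate = 1344 × 149.5
= 200928.00 JPY

200928.00 JPY


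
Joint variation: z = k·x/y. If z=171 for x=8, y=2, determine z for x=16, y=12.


z = k·x/y
Solve for k using the known point: k = z·y/x = 171×2/8 = 342/8 = 42.7500
Now evaluate at x=16, y=12:
z = k × 16 / 12 = (342 × 16) / (8 × 12) = 5472/96
= 57.0000

57.0000


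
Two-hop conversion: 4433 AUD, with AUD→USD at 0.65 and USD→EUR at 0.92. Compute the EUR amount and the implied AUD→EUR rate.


Step 1: 4433 AUD × 0.65 = 2881.45 USD
Step 2: 2881.45 USD × 0.92 = 2650.93 EUR
Implied rate AUD→EUR = 0.65 × 0.92 = 0.5980
= 2650.93 EUR; implied rate 0.5980 EUR/AUD

2650.93 EUR; implied rate 0.5980 EUR/AUD


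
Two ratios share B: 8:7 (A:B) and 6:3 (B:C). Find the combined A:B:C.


Match B: multiply A:B by 6 → 48:42
Multiply B:C by 7 → 42:21
Combined: 48:42:21
GCD = 3
= 16:14:7

16:14:7


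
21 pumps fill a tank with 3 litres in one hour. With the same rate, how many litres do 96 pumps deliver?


Direct proportion: y/x = constant
k = 3/21 ≈ 0.1429
y₂ = k × 96 = 3 × 96 / 21 = 288/21
≈ 13.71

13.71


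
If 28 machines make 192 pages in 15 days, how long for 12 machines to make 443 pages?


Days ∝ work / workers, so d₂ = d₁ × (m₁/m₂) × (w₂/w₁)
Workers factor (inverse): 28/12 ≈ 2.3333
Work factor (direct): 443/192 ≈ 2.3073
d₂ = 15 × 28/12 × 443/192 = (15 × 28 × 443) / (12 × 192) = 186060/2304
≈ 80.76 days

80.76 days


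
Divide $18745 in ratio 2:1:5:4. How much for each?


Total parts = 2 + 1 + 5 + 4 = 12
Part 1: 18745 × 2/12 = 3124.17
Part 2: 18745 × 1/12 = 1562.08
Part 3: 18745 × 5/12 = 7810.42
Part 4: 18745 × 4/12 = 6248.33
= Part 1: $3124.17, Part 2: $1562.08, Part 3: $7810.42, Part 4: $6248.33

Part 1: $3124.17, Part 2: $1562.08, Part 3: $7810.42, Part 4: $6248.33


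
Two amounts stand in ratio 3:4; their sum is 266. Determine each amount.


Let A = 3k, B = 4k.
3k + 4k = 266
7k = 266 → k = 266/7 = 38
A = 3×38 = 114, B = 4×38 = 152
= A = 114, B = 152

A = 114, B = 152


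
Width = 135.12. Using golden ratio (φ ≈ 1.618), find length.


φ = (1 + √5) / 2 ≈ 1.618
Length = width × φ = 135.12 × 1.618 = 218.62416
≈ 218.62

218.62


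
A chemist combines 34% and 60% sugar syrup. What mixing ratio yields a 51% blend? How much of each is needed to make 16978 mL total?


Let x parts of 34% mix with y parts of 60%.
34x + 60y = 51(x + y)
34x + 60y = 51x + 51y
x(34 - 51) = y(51 - 60)
x/y = (60 - 51)/(51 - 34) = 9/17
Simplify: 9:17
Total parts = 26; one part = 16978/26 = 653.00 mL
34% solution: 9×653.00 = 5877.00 mL
60% solution: 17×653.00 = 11101.00 mL
= ratio 9:17; 5877.00 mL and 11101.00 mL

ratio 9:17; 5877.00 mL and 11101.00 mL


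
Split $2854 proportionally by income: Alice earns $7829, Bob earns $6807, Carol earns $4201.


Total income = 7829 + 6807 + 4201 = $18837
Alice: $2854 × 7829/18837 = $1186.17
Bob: $2854 × 6807/18837 = $1031.33
Carol: $2854 × 4201/18837 = $636.49
= Alice: $1186.17, Bob: $1031.33, Carol: $636.49

Alice: $1186.17, Bob: $1031.33, Carol: $636.49


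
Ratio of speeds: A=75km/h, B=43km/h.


Ratio = 75:43
GCD = 1
Simplified = 75:43
Time ratio (same distance) = 43:75
Speed ratio = 75:43

75:43


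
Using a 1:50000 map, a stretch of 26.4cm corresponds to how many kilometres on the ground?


Real distance = map distance × scale
= 26.4cm × 50000
= 1320000 cm = 13200.0 m
= 13.200 km

13.200 km


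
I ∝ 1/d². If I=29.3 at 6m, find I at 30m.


I₁d₁² = I₂d₂²
I₂ = I₁ × (d₁/d₂)²
= 29.3 × (6/30)²
= 29.3 × 36/900
= 1054.8/900
= 1.1720

1.1720


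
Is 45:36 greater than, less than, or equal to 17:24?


45/36 = 1.2500
17/24 = 0.7083
1.2500 > 0.7083, so 45:36 is greater
= greater than

greater than


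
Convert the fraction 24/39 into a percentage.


Percentage = (part / whole) × 100
= (24 / 39) × 100
≈ 61.54%

61.54%


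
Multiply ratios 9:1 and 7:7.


Compound ratio = (9×7) : (1×7)
= 63:7
GCD = 7
= 9:1

9:1


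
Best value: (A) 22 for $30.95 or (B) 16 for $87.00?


Deal A: $30.95/22 = $1.4068/unit
Deal B: $87.00/16 = $5.4375/unit
A is cheaper per unit
= Deal A

Deal A


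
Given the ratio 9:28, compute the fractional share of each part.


Total parts = 9 + 28 = 37
First part: 9/37 = 9/37
Second part: 28/37 = 28/37
= 9/37 and 28/37

9/37 and 28/37


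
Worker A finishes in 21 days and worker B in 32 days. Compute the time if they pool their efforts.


Rate of A = 1/21 per day
Rate of B = 1/32 per day
Combined rate = 1/21 + 1/32 = 53/672 ≈ 0.0789 per day
Days = 1 / combined rate = 672/53
≈ 12.68 days

12.68 days


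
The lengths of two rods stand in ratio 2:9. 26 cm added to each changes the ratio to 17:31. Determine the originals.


Let A = 2k, B = 9k.
(2k + 26) / (9k + 26) = 17/31
Cross-multiply: 31(2k + 26) = 17(9k + 26)
62k + 806 = 153k + 442
62k - 153k = 442 - 806
-91k = -364
k = -364/-91 = 4
A = 2×4 = 8, B = 9×4 = 36
= A = 8, B = 36

A = 8, B = 36


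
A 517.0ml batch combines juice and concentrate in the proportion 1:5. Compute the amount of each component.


Total parts = 1 + 5 = 6
juice: 517.0 × 1/6 = 86.2ml
concentrate: 517.0 × 5/6 = 430.8ml
= 86.2ml and 430.8ml

86.2ml and 430.8ml


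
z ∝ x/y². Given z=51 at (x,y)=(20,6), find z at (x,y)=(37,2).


z = k·x/y²
Solve for k using the known point: k = z·y²/x = 51×36/20 = 1836/20 = 91.8000
Now evaluate at x=37, y=2:
z = k × 37 / 4 = (1836 × 37) / (20 × 4) = 67932/80
= 849.1500

849.1500


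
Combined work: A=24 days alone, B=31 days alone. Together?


Rate of A = 1/24 per day
Rate of B = 1/31 per day
Combined rate = 1/24 + 1/31 = 55/744 ≈ 0.0739 per day
Days = 1 / combined rate = 744/55
≈ 13.53 days

13.53 days


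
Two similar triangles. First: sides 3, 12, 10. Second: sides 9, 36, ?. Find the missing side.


Scale factor = 9/3 = 3
Missing side = 10 × 3
= 30.0

30.0


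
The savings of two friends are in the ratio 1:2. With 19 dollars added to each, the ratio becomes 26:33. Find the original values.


Let A = 1k, B = 2k.
(1k + 19) / (2k + 19) = 26/33
Cross-multiply: 33(1k + 19) = 26(2k + 19)
33k + 627 = 52k + 494
33k - 52k = 494 - 627
-19k = -133
k = -133/-19 = 7
A = 1×7 = 7, B = 2×7 = 14
= A = 7, B = 14

A = 7, B = 14


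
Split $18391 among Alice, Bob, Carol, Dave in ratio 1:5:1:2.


Total parts = 1 + 5 + 1 + 2 = 9
Alice: 18391 × 1/9 = 2043.44
Bob: 18391 × 5/9 = 10217.22
Carol: 18391 × 1/9 = 2043.44
Dave: 18391 × 2/9 = 4086.89
= Alice: $2043.44, Bob: $10217.22, Carol: $2043.44, Dave: $4086.89

Alice: $2043.44, Bob: $10217.22, Carol: $2043.44, Dave: $4086.89


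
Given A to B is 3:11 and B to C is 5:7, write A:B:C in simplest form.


Match B: multiply A:B by 5 → 15:55
Multiply B:C by 11 → 55:77
Combined: 15:55:77
GCD = 1
= 15:55:77

15:55:77


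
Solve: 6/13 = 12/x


Cross multiply: 6 × x = 13 × 12
6x = 156
x = 156 / 6
= 26.00

26.00


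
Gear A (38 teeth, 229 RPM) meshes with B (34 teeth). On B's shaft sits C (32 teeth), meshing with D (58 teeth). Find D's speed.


Stage 1: RPM_B = RPM_A × t_A/t_B = 229 × 38/34 = 8702/34 ≈ 255.94
B and C share a shaft → RPM_C = RPM_B
Stage 2: RPM_D = RPM_C × t_C/t_D = RPM_A × (t_A×t_C)/(t_B×t_D)
Overall ratio = (38×32)/(34×58) = 1216/1972
RPM_D = 229 × 1216/1972 = 278464/1972
≈ 141.21 RPM

141.21 RPM
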